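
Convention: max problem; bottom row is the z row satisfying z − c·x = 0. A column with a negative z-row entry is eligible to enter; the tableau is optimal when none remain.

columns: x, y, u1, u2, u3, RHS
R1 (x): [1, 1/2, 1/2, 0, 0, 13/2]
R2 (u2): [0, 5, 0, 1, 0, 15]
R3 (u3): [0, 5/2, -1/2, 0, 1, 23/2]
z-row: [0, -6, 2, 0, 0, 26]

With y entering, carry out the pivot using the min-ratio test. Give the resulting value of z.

44

Ratio test on column y — row 1: (13/2)/(1/2) = 13; row 2: 15/5 = 3; row 3: (23/2)/(5/2) = 23/5. Minimum is 3 at row 2 (u2 leaves); pivot element 5.
Pivot on row 2; the z-row RHS becomes 26 − (-6)·3 = 44.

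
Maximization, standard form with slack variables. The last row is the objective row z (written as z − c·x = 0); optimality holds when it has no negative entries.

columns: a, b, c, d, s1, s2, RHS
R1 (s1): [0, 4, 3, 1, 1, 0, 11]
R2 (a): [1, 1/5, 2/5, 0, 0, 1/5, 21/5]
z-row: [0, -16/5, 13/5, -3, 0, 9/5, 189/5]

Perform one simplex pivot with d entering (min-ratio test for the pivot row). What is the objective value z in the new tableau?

354/5

Ratio test on column d — row 1: 11/1 = 11; row 2: entry 0 ≤ 0. Minimum is 11 at row 1 (s1 leaves); pivot element 1.
Pivot on row 1; the z-row RHS becomes 189/5 − (-3)·11 = 354/5.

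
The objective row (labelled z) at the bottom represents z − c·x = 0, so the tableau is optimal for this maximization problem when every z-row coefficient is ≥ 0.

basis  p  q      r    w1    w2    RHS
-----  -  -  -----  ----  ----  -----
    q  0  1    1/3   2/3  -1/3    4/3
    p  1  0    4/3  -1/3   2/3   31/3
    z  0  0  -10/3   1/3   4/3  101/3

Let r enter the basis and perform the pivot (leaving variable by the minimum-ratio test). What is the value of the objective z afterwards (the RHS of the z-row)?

47

Ratio test on column r — row 1: (4/3)/(1/3) = 4; row 2: (31/3)/(4/3) = 31/4. Minimum is 4 at row 1 (q leaves); pivot element 1/3.
Pivot on row 1; the z-row RHS becomes 101/3 − (-10/3)·4 = 47.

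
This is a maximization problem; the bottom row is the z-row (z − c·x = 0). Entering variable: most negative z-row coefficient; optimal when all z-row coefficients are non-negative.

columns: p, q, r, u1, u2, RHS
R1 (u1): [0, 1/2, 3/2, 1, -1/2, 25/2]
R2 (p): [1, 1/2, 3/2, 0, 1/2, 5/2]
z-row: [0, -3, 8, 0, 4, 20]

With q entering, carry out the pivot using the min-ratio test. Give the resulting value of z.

Ratio test on column q — row 1: (25/2)/(1/2) = 25; row 2: (5/2)/(1/2) = 5. Minimum is 5 at row 2 (p leaves); pivot element 1/2.
Pivot on row 2; the z-row RHS becomes 20 − (-3)·5 = 35.

35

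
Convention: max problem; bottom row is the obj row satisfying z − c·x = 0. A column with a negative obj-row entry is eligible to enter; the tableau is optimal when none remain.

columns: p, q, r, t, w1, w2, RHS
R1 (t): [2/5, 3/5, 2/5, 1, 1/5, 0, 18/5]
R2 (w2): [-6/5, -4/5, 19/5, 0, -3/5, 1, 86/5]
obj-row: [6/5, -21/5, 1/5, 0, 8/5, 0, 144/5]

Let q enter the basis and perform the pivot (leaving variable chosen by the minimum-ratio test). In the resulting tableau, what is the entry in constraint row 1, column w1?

1/3

Ratio test on column q — row 1: (18/5)/(3/5) = 6; row 2: entry -4/5 ≤ 0. Minimum is 6 at row 1 (t leaves); pivot element 3/5.
Divide row 1 by 3/5; eliminate column q from the other rows.
In the new row 1, the w1 entry is the old entry divided by the pivot: (1/5)/(3/5) = 1/3.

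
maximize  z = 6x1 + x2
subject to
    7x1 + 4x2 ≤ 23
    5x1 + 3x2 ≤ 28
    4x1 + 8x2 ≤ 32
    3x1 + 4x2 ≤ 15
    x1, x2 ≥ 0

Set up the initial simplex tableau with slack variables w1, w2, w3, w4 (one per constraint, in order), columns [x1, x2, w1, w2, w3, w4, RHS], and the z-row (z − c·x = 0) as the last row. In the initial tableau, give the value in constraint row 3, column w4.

Slack w4 belongs to constraint 4; its column is the unit vector e_4, so the entry in row 3 is 0.

0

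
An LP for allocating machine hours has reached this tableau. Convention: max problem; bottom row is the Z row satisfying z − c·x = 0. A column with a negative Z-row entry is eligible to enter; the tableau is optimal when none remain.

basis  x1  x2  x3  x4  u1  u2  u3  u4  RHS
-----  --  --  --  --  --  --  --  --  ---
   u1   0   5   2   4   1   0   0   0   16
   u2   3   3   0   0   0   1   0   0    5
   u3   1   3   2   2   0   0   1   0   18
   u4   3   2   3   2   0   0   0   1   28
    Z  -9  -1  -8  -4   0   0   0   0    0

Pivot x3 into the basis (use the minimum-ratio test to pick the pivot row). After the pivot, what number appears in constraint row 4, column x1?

3

Ratio test on column x3 — row 1: 16/2 = 8; row 2: entry 0 ≤ 0; row 3: 18/2 = 9; row 4: 28/3 = 28/3. Minimum is 8 at row 1 (u1 leaves); pivot element 2.
Divide row 1 by 2; eliminate column x3 from the other rows.
Row 4 update in column x1: 3 − 3·0 = 3.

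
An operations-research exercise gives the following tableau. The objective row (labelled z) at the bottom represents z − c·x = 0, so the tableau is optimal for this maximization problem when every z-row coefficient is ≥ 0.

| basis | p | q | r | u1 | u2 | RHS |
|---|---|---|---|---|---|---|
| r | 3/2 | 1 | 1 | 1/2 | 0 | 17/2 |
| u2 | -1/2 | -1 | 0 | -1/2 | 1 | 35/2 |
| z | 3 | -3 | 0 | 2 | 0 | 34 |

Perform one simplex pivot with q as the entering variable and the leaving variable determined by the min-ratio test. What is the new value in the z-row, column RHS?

119/2

Ratio test on column q — row 1: (17/2)/1 = 17/2; row 2: entry -1 ≤ 0. Minimum is 17/2 at row 1 (r leaves); pivot element 1.
Divide row 1 by 1; eliminate column q from the other rows.
z-row update in column RHS: 34 − (-3)·(17/2) = 119/2.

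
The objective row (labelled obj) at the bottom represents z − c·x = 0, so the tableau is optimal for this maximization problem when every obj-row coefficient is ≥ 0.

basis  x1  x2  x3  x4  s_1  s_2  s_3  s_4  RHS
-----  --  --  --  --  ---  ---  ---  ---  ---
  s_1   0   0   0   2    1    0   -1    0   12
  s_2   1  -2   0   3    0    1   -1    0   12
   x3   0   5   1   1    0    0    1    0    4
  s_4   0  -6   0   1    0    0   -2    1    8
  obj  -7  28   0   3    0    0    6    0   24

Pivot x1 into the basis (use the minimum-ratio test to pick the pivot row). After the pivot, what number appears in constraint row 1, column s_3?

-1

Ratio test on column x1 — row 1: entry 0 ≤ 0; row 2: 12/1 = 12; row 3: entry 0 ≤ 0; row 4: entry 0 ≤ 0. Minimum is 12 at row 2 (s_2 leaves); pivot element 1.
Divide row 2 by 1; eliminate column x1 from the other rows.
Row 1 update in column s_3: -1 − 0·(-1) = -1.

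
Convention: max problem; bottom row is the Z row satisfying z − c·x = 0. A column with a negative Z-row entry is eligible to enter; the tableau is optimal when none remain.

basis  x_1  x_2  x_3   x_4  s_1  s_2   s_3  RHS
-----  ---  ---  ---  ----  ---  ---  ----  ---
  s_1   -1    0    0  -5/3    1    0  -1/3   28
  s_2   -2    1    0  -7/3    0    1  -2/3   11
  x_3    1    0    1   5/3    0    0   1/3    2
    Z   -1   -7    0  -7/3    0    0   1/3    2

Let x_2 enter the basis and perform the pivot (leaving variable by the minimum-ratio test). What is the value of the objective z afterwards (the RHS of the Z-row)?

Ratio test on column x_2 — row 1: entry 0 ≤ 0; row 2: 11/1 = 11; row 3: entry 0 ≤ 0. Minimum is 11 at row 2 (s_2 leaves); pivot element 1.
Pivot on row 2; the Z-row RHS becomes 2 − (-7)·11 = 79.

79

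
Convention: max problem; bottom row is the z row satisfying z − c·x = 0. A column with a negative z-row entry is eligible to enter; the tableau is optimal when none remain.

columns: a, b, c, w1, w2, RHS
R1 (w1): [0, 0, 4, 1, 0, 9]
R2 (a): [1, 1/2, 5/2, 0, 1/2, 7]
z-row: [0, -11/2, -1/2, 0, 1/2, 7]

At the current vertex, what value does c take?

c is not in the basis, so in the current basic feasible solution c = 0.

0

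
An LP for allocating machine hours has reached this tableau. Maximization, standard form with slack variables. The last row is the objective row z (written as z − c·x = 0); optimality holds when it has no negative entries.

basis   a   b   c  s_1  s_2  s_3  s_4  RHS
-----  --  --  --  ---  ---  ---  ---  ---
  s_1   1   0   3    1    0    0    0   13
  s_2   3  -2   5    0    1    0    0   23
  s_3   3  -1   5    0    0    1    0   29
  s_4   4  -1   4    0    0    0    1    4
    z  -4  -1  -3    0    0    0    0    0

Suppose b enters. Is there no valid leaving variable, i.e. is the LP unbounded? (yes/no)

yes

Every constraint-row entry in column b is ≤ 0, so increasing b is unbounded.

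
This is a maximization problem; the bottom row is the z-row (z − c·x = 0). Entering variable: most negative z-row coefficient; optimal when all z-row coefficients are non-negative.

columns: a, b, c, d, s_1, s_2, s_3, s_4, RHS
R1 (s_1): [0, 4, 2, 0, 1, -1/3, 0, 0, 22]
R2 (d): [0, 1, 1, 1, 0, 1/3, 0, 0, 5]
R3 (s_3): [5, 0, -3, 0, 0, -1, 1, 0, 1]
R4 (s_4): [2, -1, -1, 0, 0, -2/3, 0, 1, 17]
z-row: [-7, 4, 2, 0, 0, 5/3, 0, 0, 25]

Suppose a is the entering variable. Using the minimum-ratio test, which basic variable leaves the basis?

Column a entries and ratios — s_1: 0 ≤ 0, skip; d: 0 ≤ 0, skip; s_3: 1/5 = 1/5; s_4: 17/2 = 17/2.
Smallest ratio is 1/5 in the row of s_3, so s_3 leaves.

s_3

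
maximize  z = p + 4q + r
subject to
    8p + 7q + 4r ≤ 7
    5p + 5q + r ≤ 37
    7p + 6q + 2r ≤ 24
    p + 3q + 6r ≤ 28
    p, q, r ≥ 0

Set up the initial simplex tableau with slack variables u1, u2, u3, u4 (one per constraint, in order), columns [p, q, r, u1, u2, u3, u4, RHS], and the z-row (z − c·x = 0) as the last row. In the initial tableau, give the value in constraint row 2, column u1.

0

Slack u1 belongs to constraint 1; its column is the unit vector e_1, so the entry in row 2 is 0.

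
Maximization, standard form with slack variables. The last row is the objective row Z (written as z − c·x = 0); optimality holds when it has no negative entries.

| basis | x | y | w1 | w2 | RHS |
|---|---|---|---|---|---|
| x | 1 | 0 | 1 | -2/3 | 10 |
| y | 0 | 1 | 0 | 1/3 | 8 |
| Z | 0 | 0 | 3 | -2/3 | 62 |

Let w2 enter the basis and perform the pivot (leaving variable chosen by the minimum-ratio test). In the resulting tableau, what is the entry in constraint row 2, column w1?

Ratio test on column w2 — row 1: entry -2/3 ≤ 0; row 2: 8/(1/3) = 24. Minimum is 24 at row 2 (y leaves); pivot element 1/3.
Divide row 2 by 1/3; eliminate column w2 from the other rows.
In the new row 2, the w1 entry is the old entry divided by the pivot: 0/(1/3) = 0.

0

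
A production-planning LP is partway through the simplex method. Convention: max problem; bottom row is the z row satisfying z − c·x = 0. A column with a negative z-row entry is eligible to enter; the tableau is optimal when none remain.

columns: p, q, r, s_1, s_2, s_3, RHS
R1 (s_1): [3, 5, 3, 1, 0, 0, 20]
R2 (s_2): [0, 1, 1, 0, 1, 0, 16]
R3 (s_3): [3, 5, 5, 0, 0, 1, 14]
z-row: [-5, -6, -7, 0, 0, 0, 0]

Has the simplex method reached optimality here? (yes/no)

The z-row has a negative entry -7 in column r, so it is not optimal.

no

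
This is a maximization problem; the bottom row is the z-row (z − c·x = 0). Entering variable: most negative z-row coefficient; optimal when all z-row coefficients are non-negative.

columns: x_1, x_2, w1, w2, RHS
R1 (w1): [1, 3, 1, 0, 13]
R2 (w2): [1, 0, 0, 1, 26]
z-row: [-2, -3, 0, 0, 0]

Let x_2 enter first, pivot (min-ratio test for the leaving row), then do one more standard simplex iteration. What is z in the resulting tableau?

26

Ratio test on column x_2 — row 1: 13/3 = 13/3; row 2: entry 0 ≤ 0. Minimum is 13/3 at row 1 (w1 leaves); pivot element 3.
Pivot on row 1; the z-row RHS becomes 0 − (-3)·(13/3) = 13.
Next entering variable (most negative z-row entry -1): x_1.
Ratio test on column x_1 — row 1: (13/3)/(1/3) = 13; row 2: 26/1 = 26. Minimum is 13 at row 1 (x_2 leaves); pivot element 1/3.
After the second pivot the z-row RHS is 13 − (-1)·13 = 26.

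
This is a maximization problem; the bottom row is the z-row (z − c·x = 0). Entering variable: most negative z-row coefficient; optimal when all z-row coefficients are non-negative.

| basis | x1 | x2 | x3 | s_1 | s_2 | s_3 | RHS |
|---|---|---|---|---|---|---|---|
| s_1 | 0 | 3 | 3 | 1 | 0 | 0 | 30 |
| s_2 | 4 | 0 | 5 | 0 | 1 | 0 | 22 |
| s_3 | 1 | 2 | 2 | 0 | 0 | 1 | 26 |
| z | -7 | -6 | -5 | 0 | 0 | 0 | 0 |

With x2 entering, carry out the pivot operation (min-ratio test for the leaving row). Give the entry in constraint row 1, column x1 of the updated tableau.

0

Ratio test on column x2 — row 1: 30/3 = 10; row 2: entry 0 ≤ 0; row 3: 26/2 = 13. Minimum is 10 at row 1 (s_1 leaves); pivot element 3.
Divide row 1 by 3; eliminate column x2 from the other rows.
In the new row 1, the x1 entry is the old entry divided by the pivot: 0/3 = 0.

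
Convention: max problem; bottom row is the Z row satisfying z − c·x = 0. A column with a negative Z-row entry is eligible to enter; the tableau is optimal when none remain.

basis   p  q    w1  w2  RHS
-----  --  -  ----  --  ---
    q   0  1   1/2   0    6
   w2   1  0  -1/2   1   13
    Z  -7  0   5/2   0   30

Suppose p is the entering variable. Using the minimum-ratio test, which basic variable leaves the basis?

w2

Column p entries and ratios — q: 0 ≤ 0, skip; w2: 13/1 = 13.
Smallest ratio is 13 in the row of w2, so w2 leaves.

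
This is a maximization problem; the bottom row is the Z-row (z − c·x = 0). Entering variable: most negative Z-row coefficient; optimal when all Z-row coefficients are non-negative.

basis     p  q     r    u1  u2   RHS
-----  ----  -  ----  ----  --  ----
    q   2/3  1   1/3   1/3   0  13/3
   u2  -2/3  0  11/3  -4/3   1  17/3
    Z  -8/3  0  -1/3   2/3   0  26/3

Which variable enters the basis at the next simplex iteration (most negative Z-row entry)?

Negative Z-row entries: p: -8/3, r: -1/3.
The most negative is -8/3 in column p, so p enters.

p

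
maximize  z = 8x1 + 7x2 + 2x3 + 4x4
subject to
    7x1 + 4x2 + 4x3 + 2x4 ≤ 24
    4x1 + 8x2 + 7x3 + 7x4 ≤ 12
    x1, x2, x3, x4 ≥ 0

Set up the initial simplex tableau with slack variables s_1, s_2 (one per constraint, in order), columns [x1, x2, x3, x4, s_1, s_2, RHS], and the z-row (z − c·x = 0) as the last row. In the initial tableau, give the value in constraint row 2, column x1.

Constraint 2 has coefficient 4 on x1.

4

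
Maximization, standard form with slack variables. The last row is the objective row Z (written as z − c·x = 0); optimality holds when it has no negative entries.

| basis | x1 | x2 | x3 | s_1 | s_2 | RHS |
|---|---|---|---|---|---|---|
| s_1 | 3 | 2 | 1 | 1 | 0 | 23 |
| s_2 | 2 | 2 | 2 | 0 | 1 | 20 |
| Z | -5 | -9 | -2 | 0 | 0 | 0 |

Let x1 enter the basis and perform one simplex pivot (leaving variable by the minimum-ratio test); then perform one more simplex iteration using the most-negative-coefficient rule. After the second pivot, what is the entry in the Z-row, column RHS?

Ratio test on column x1 — row 1: 23/3 = 23/3; row 2: 20/2 = 10. Minimum is 23/3 at row 1 (s_1 leaves); pivot element 3.
Divide row 1 by 3; eliminate column x1 from the other rows.
Second iteration: most negative Z-row entry is -17/3 in column x2, so x2 enters.
Ratio test on column x2 — row 1: (23/3)/(2/3) = 23/2; row 2: (14/3)/(2/3) = 7. Minimum is 7 at row 2 (s_2 leaves); pivot element 2/3.
Divide row 2 by 2/3; eliminate column x2 from the other rows.
After both pivots, the entry at the Z-row, column RHS is 78.

78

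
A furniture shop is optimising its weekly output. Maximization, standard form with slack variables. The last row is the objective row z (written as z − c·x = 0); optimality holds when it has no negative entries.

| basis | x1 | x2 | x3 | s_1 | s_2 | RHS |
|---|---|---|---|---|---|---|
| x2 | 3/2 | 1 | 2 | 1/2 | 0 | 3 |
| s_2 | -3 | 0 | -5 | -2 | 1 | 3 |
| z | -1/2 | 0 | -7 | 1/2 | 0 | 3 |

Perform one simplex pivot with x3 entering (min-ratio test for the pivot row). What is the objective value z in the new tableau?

Ratio test on column x3 — row 1: 3/2 = 3/2; row 2: entry -5 ≤ 0. Minimum is 3/2 at row 1 (x2 leaves); pivot element 2.
Pivot on row 1; the z-row RHS becomes 3 − (-7)·(3/2) = 27/2.

27/2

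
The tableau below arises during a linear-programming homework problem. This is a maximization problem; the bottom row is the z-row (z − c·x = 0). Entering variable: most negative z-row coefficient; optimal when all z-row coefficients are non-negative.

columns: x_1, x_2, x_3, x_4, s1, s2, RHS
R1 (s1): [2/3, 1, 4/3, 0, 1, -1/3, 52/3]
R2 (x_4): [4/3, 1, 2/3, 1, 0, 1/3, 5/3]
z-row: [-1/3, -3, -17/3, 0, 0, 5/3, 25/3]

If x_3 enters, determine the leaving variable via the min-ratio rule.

Column x_3 entries and ratios — s1: (52/3)/(4/3) = 13; x_4: (5/3)/(2/3) = 5/2.
Smallest ratio is 5/2 in the row of x_4, so x_4 leaves.

x_4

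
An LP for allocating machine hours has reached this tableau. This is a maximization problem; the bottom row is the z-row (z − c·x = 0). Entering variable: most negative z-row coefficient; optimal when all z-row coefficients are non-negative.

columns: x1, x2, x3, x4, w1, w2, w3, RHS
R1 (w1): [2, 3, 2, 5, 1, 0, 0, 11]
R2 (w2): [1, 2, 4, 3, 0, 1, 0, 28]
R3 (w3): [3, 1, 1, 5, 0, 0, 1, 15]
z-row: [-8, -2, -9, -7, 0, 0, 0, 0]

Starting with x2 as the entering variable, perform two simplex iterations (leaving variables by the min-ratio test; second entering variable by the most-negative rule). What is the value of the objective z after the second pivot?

Ratio test on column x2 — row 1: 11/3 = 11/3; row 2: 28/2 = 14; row 3: 15/1 = 15. Minimum is 11/3 at row 1 (w1 leaves); pivot element 3.
Pivot on row 1; the z-row RHS becomes 0 − (-2)·(11/3) = 22/3.
Next entering variable (most negative z-row entry -23/3): x3.
Ratio test on column x3 — row 1: (11/3)/(2/3) = 11/2; row 2: (62/3)/(8/3) = 31/4; row 3: (34/3)/(1/3) = 34. Minimum is 11/2 at row 1 (x2 leaves); pivot element 2/3.
After the second pivot the z-row RHS is 22/3 − (-23/3)·(11/2) = 99/2.

99/2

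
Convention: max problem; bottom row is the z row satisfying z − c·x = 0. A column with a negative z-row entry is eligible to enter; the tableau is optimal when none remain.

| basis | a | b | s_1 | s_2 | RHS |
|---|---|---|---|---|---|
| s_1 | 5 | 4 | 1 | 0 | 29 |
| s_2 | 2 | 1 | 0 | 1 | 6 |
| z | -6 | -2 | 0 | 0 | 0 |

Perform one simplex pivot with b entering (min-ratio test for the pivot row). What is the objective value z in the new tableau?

Ratio test on column b — row 1: 29/4 = 29/4; row 2: 6/1 = 6. Minimum is 6 at row 2 (s_2 leaves); pivot element 1.
Pivot on row 2; the z-row RHS becomes 0 − (-2)·6 = 12.

12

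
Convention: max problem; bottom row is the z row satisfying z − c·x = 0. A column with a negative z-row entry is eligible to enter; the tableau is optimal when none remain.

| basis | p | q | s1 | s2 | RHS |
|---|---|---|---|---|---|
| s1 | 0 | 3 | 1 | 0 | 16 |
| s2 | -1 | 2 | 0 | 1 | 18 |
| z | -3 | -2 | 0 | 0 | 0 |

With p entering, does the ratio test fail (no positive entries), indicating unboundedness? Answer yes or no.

yes

Every constraint-row entry in column p is ≤ 0, so increasing p is unbounded.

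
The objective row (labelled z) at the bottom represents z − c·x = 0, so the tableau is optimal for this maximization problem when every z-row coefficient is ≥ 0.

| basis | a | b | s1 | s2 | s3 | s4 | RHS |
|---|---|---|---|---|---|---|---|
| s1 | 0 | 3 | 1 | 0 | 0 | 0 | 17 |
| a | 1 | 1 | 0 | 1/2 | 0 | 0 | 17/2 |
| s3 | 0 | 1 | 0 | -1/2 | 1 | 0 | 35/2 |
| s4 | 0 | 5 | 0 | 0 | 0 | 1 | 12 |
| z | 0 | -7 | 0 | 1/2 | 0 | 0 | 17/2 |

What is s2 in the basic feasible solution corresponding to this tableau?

0

s2 is not in the basis, so in the current basic feasible solution s2 = 0.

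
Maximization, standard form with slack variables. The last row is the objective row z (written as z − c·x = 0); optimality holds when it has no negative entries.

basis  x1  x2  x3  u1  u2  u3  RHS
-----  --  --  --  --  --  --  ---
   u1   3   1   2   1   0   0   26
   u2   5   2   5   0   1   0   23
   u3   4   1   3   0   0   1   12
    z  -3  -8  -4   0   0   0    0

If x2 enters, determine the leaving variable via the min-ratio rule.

Column x2 entries and ratios — u1: 26/1 = 26; u2: 23/2 = 23/2; u3: 12/1 = 12.
Smallest ratio is 23/2 in the row of u2, so u2 leaves.

u2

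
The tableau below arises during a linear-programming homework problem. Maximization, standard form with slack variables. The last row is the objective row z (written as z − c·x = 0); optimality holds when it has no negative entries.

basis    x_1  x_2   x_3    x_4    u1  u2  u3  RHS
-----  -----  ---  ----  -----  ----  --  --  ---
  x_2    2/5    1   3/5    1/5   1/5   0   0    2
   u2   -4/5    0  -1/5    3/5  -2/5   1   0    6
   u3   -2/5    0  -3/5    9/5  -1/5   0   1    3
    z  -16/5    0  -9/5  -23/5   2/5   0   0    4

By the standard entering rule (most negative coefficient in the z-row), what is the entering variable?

x_4

Negative z-row entries: x_1: -16/5, x_3: -9/5, x_4: -23/5.
The most negative is -23/5 in column x_4, so x_4 enters.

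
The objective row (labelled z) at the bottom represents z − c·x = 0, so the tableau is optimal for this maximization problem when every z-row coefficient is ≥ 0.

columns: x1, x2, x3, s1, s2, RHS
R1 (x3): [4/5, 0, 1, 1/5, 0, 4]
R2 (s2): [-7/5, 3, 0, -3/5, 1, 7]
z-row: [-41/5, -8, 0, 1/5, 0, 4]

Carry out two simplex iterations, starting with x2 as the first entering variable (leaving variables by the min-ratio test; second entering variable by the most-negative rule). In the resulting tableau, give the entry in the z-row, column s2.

8/3

Ratio test on column x2 — row 1: entry 0 ≤ 0; row 2: 7/3 = 7/3. Minimum is 7/3 at row 2 (s2 leaves); pivot element 3.
Divide row 2 by 3; eliminate column x2 from the other rows.
Second iteration: most negative z-row entry is -179/15 in column x1, so x1 enters.
Ratio test on column x1 — row 1: 4/(4/5) = 5; row 2: entry -7/15 ≤ 0. Minimum is 5 at row 1 (x3 leaves); pivot element 4/5.
Divide row 1 by 4/5; eliminate column x1 from the other rows.
After both pivots, the entry at the z-row, column s2 is 8/3.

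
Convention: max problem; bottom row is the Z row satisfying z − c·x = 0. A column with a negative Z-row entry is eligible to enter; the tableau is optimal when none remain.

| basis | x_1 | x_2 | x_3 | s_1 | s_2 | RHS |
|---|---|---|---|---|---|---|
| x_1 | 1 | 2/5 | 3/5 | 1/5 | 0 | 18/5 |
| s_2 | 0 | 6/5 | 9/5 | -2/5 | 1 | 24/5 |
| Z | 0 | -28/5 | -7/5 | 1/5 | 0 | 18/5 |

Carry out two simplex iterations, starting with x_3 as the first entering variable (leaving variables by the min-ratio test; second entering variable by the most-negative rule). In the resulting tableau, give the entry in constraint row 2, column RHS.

4

Ratio test on column x_3 — row 1: (18/5)/(3/5) = 6; row 2: (24/5)/(9/5) = 8/3. Minimum is 8/3 at row 2 (s_2 leaves); pivot element 9/5.
Divide row 2 by 9/5; eliminate column x_3 from the other rows.
Second iteration: most negative Z-row entry is -14/3 in column x_2, so x_2 enters.
Ratio test on column x_2 — row 1: entry 0 ≤ 0; row 2: (8/3)/(2/3) = 4. Minimum is 4 at row 2 (x_3 leaves); pivot element 2/3.
Divide row 2 by 2/3; eliminate column x_2 from the other rows.
After both pivots, the entry at constraint row 2, column RHS is 4.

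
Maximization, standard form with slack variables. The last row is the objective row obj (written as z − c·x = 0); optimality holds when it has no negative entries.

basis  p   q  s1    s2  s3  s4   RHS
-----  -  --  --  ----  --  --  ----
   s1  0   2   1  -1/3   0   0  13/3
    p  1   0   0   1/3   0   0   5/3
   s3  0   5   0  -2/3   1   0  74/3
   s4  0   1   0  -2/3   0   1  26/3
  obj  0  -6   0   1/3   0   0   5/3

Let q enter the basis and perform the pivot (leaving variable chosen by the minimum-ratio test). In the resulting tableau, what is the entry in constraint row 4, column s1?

-1/2

Ratio test on column q — row 1: (13/3)/2 = 13/6; row 2: entry 0 ≤ 0; row 3: (74/3)/5 = 74/15; row 4: (26/3)/1 = 26/3. Minimum is 13/6 at row 1 (s1 leaves); pivot element 2.
Divide row 1 by 2; eliminate column q from the other rows.
Row 4 update in column s1: 0 − 1·(1/2) = -1/2.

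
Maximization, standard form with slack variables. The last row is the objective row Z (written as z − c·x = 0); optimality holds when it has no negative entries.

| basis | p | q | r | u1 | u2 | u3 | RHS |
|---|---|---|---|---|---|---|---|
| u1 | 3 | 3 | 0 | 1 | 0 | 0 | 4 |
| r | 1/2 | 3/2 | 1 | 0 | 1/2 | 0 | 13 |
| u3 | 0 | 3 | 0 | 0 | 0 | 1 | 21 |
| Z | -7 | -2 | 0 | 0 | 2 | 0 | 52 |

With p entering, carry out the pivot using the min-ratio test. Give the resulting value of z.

Ratio test on column p — row 1: 4/3 = 4/3; row 2: 13/(1/2) = 26; row 3: entry 0 ≤ 0. Minimum is 4/3 at row 1 (u1 leaves); pivot element 3.
Pivot on row 1; the Z-row RHS becomes 52 − (-7)·(4/3) = 184/3.

184/3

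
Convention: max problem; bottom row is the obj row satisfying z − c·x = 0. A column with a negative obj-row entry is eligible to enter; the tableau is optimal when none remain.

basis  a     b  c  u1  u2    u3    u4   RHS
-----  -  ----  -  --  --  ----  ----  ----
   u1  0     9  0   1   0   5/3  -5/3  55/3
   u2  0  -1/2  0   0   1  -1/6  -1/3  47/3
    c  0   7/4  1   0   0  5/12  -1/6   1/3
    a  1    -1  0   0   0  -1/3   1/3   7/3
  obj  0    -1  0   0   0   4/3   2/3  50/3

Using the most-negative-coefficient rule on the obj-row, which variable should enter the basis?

b

Negative obj-row entries: b: -1.
The most negative is -1 in column b, so b enters.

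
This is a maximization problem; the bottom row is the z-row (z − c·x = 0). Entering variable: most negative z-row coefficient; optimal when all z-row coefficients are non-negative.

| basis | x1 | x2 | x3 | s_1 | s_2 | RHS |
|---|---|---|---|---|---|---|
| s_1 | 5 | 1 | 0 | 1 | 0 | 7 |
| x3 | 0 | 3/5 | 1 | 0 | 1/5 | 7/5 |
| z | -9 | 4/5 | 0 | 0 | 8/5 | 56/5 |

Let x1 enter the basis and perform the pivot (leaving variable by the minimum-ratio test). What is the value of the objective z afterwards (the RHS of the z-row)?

119/5

Ratio test on column x1 — row 1: 7/5 = 7/5; row 2: entry 0 ≤ 0. Minimum is 7/5 at row 1 (s_1 leaves); pivot element 5.
Pivot on row 1; the z-row RHS becomes 56/5 − (-9)·(7/5) = 119/5.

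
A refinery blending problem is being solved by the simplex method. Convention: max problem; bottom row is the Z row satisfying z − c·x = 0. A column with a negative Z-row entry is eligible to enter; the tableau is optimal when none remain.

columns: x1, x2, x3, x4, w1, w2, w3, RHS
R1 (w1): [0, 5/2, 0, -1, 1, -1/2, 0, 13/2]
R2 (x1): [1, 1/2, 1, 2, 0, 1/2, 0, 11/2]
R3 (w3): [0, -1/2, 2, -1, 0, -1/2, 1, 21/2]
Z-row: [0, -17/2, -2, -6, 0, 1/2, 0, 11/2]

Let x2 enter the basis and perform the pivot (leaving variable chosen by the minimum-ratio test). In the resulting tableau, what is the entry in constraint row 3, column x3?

Ratio test on column x2 — row 1: (13/2)/(5/2) = 13/5; row 2: (11/2)/(1/2) = 11; row 3: entry -1/2 ≤ 0. Minimum is 13/5 at row 1 (w1 leaves); pivot element 5/2.
Divide row 1 by 5/2; eliminate column x2 from the other rows.
Row 3 update in column x3: 2 − (-1/2)·0 = 2.

2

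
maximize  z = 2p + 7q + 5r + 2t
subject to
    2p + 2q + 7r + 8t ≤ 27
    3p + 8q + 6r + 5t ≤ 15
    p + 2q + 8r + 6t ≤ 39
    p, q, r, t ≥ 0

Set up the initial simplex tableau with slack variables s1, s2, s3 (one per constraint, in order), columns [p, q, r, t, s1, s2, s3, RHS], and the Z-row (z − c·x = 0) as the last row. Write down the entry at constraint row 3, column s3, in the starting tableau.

1

Slack s3 belongs to constraint 3; its column is the unit vector e_3, so the entry in row 3 is 1.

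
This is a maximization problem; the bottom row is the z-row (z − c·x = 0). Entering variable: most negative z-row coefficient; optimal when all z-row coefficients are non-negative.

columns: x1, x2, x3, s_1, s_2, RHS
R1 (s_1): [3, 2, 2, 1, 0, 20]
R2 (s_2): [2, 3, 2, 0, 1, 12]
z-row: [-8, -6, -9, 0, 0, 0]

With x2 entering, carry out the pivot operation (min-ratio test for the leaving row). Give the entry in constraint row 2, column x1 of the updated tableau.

Ratio test on column x2 — row 1: 20/2 = 10; row 2: 12/3 = 4. Minimum is 4 at row 2 (s_2 leaves); pivot element 3.
Divide row 2 by 3; eliminate column x2 from the other rows.
In the new row 2, the x1 entry is the old entry divided by the pivot: 2/3 = 2/3.

2/3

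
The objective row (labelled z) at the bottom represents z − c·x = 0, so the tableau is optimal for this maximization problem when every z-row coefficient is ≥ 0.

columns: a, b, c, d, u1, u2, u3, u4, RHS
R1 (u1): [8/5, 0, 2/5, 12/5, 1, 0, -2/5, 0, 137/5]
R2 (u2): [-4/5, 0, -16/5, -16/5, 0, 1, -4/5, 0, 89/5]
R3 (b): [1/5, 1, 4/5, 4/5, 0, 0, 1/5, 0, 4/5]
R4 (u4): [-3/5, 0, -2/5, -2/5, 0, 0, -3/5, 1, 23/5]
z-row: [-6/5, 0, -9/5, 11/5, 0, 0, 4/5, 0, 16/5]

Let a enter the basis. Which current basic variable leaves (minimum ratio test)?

b

Column a entries and ratios — u1: (137/5)/(8/5) = 137/8; u2: -4/5 ≤ 0, skip; b: (4/5)/(1/5) = 4; u4: -3/5 ≤ 0, skip.
Smallest ratio is 4 in the row of b, so b leaves.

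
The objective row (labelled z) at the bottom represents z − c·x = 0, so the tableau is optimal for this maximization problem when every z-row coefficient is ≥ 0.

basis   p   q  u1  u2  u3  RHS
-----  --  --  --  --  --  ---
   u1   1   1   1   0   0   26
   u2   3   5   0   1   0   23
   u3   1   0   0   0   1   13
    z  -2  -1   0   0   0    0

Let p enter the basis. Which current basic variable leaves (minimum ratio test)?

Column p entries and ratios — u1: 26/1 = 26; u2: 23/3 = 23/3; u3: 13/1 = 13.
Smallest ratio is 23/3 in the row of u2, so u2 leaves.

u2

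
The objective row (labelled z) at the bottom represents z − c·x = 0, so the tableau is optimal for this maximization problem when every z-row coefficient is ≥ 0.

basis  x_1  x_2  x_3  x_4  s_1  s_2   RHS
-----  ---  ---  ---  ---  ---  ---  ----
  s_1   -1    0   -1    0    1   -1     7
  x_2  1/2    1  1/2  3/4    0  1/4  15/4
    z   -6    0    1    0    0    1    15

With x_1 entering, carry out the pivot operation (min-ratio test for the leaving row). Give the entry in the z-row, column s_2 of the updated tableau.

Ratio test on column x_1 — row 1: entry -1 ≤ 0; row 2: (15/4)/(1/2) = 15/2. Minimum is 15/2 at row 2 (x_2 leaves); pivot element 1/2.
Divide row 2 by 1/2; eliminate column x_1 from the other rows.
z-row update in column s_2: 1 − (-6)·(1/2) = 4.

4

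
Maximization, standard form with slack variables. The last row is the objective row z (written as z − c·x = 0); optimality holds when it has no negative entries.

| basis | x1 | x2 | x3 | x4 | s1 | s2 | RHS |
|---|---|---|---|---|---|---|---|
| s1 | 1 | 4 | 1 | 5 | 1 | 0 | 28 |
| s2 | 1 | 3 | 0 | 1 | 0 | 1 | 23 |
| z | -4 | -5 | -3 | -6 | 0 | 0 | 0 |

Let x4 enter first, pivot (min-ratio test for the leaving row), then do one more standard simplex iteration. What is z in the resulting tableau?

Ratio test on column x4 — row 1: 28/5 = 28/5; row 2: 23/1 = 23. Minimum is 28/5 at row 1 (s1 leaves); pivot element 5.
Pivot on row 1; the z-row RHS becomes 0 − (-6)·(28/5) = 168/5.
Next entering variable (most negative z-row entry -14/5): x1.
Ratio test on column x1 — row 1: (28/5)/(1/5) = 28; row 2: (87/5)/(4/5) = 87/4. Minimum is 87/4 at row 2 (s2 leaves); pivot element 4/5.
After the second pivot the z-row RHS is 168/5 − (-14/5)·(87/4) = 189/2.

189/2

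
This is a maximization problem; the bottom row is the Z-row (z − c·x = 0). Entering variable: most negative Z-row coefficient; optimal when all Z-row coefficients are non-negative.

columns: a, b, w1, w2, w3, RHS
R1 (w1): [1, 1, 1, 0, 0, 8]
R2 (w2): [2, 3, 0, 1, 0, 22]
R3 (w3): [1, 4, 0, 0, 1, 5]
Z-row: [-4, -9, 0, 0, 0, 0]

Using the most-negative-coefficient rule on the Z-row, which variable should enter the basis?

b

Negative Z-row entries: a: -4, b: -9.
The most negative is -9 in column b, so b enters.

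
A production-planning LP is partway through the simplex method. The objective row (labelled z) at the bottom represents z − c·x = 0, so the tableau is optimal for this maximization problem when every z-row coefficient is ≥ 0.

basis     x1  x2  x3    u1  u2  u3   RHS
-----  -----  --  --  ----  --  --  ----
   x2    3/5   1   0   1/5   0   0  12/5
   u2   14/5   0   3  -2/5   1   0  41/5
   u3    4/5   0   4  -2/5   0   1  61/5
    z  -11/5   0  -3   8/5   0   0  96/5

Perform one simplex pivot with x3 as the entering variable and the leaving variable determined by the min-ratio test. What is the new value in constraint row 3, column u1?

2/15

Ratio test on column x3 — row 1: entry 0 ≤ 0; row 2: (41/5)/3 = 41/15; row 3: (61/5)/4 = 61/20. Minimum is 41/15 at row 2 (u2 leaves); pivot element 3.
Divide row 2 by 3; eliminate column x3 from the other rows.
Row 3 update in column u1: -2/5 − 4·(-2/15) = 2/15.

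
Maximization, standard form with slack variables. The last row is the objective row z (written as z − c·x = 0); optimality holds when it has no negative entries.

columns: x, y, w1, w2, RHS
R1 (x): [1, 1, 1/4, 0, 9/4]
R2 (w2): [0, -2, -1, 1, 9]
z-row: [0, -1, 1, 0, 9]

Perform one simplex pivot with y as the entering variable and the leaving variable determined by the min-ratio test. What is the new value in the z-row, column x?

1

Ratio test on column y — row 1: (9/4)/1 = 9/4; row 2: entry -2 ≤ 0. Minimum is 9/4 at row 1 (x leaves); pivot element 1.
Divide row 1 by 1; eliminate column y from the other rows.
z-row update in column x: 0 − (-1)·1 = 1.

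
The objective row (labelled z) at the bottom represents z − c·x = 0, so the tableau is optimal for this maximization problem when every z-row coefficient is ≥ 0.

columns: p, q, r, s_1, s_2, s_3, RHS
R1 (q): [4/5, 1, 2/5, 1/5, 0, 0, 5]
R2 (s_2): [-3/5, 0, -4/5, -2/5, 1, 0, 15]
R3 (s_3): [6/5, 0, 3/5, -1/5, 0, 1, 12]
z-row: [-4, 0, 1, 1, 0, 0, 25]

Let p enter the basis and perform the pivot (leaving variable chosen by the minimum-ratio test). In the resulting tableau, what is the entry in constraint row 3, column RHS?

Ratio test on column p — row 1: 5/(4/5) = 25/4; row 2: entry -3/5 ≤ 0; row 3: 12/(6/5) = 10. Minimum is 25/4 at row 1 (q leaves); pivot element 4/5.
Divide row 1 by 4/5; eliminate column p from the other rows.
Row 3 update in column RHS: 12 − (6/5)·(25/4) = 9/2.

9/2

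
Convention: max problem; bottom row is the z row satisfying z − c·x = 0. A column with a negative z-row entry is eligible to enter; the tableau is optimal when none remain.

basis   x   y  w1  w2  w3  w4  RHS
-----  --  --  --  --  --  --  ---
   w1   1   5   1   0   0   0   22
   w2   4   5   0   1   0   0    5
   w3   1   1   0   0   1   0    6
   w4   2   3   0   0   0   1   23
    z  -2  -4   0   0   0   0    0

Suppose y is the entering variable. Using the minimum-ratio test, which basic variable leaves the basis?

Column y entries and ratios — w1: 22/5 = 22/5; w2: 5/5 = 1; w3: 6/1 = 6; w4: 23/3 = 23/3.
Smallest ratio is 1 in the row of w2, so w2 leaves.

w2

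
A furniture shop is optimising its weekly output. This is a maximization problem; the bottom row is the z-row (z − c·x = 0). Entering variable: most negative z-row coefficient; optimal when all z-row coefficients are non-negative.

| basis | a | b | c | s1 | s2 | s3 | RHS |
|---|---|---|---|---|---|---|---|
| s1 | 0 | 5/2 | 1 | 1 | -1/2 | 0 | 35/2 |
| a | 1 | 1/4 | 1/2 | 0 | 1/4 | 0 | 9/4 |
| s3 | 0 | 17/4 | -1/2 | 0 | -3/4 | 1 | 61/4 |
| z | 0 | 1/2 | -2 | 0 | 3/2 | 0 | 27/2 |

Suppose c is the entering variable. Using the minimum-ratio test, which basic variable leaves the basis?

a

Column c entries and ratios — s1: (35/2)/1 = 35/2; a: (9/4)/(1/2) = 9/2; s3: -1/2 ≤ 0, skip.
Smallest ratio is 9/2 in the row of a, so a leaves.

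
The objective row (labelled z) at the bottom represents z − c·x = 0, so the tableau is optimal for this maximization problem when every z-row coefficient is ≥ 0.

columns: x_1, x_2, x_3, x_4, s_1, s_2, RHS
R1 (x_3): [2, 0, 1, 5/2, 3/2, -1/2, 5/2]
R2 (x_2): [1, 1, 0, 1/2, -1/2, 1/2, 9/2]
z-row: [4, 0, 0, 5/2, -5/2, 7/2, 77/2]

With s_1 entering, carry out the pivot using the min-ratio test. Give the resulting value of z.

Ratio test on column s_1 — row 1: (5/2)/(3/2) = 5/3; row 2: entry -1/2 ≤ 0. Minimum is 5/3 at row 1 (x_3 leaves); pivot element 3/2.
Pivot on row 1; the z-row RHS becomes 77/2 − (-5/2)·(5/3) = 128/3.

128/3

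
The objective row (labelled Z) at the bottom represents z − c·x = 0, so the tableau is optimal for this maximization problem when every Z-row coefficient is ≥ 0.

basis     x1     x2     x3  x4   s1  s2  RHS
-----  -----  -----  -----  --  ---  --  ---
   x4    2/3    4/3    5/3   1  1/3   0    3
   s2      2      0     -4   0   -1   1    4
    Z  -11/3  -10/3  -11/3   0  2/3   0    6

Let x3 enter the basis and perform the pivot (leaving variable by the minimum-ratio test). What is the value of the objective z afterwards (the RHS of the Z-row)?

63/5

Ratio test on column x3 — row 1: 3/(5/3) = 9/5; row 2: entry -4 ≤ 0. Minimum is 9/5 at row 1 (x4 leaves); pivot element 5/3.
Pivot on row 1; the Z-row RHS becomes 6 − (-11/3)·(9/5) = 63/5.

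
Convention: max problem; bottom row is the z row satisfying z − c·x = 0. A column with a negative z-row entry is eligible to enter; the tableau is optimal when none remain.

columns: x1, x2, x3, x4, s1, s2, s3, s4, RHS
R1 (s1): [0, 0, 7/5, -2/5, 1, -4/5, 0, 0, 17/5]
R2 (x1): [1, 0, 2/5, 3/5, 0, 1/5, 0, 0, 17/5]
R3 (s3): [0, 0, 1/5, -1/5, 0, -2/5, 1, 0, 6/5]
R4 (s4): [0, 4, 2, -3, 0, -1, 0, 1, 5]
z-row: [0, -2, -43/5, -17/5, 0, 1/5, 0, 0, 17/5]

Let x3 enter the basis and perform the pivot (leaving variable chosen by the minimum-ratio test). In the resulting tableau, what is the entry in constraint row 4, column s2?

Ratio test on column x3 — row 1: (17/5)/(7/5) = 17/7; row 2: (17/5)/(2/5) = 17/2; row 3: (6/5)/(1/5) = 6; row 4: 5/2 = 5/2. Minimum is 17/7 at row 1 (s1 leaves); pivot element 7/5.
Divide row 1 by 7/5; eliminate column x3 from the other rows.
Row 4 update in column s2: -1 − 2·(-4/7) = 1/7.

1/7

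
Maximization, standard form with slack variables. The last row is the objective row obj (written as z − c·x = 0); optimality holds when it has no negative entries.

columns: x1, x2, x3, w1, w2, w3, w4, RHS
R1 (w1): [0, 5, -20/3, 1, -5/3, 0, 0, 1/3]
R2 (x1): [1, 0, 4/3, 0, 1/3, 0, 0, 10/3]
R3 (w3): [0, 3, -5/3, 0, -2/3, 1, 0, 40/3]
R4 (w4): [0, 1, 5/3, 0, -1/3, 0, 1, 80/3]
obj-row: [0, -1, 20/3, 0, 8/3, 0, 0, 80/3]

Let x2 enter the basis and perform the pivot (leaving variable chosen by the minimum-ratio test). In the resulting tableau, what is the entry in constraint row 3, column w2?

1/3

Ratio test on column x2 — row 1: (1/3)/5 = 1/15; row 2: entry 0 ≤ 0; row 3: (40/3)/3 = 40/9; row 4: (80/3)/1 = 80/3. Minimum is 1/15 at row 1 (w1 leaves); pivot element 5.
Divide row 1 by 5; eliminate column x2 from the other rows.
Row 3 update in column w2: -2/3 − 3·(-1/3) = 1/3.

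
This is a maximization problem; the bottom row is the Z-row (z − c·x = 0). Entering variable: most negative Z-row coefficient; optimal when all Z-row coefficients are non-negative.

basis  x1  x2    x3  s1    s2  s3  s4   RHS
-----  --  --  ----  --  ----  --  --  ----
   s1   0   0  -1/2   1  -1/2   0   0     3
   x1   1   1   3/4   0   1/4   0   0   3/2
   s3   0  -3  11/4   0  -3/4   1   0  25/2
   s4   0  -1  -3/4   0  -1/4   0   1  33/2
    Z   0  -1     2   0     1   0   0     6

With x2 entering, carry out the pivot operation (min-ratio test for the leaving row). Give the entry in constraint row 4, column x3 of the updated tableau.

0

Ratio test on column x2 — row 1: entry 0 ≤ 0; row 2: (3/2)/1 = 3/2; row 3: entry -3 ≤ 0; row 4: entry -1 ≤ 0. Minimum is 3/2 at row 2 (x1 leaves); pivot element 1.
Divide row 2 by 1; eliminate column x2 from the other rows.
Row 4 update in column x3: -3/4 − (-1)·(3/4) = 0.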